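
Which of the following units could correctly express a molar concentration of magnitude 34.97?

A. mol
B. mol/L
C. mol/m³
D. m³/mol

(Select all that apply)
B, C

molar concentration has SI base units: mol / m^3

Checking each option against mol / m^3:
  A. mol: ✗ does not match
  B. mol/L: ✓ matches
  C. mol/m³: ✓ matches
  D. m³/mol: ✗ does not match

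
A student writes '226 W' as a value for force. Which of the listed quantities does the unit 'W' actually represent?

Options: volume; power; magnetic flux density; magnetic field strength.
power

force should have units dimensionally equivalent to kg * m / s^2 (e.g. N).
The given unit 'W' reduces to kg * m^2 / s^3. Of the listed options, that is the dimensionality of power.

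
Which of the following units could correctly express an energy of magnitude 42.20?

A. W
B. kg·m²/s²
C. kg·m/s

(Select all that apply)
B

energy has SI base units: kg * m^2 / s^2

Checking each option against kg * m^2 / s^2:
  A. W: ✗ does not match
  B. kg·m²/s²: ✓ matches
  C. kg·m/s: ✗ does not match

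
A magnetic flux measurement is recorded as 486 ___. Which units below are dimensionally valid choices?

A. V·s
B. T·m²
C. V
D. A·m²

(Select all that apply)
A, B

magnetic flux has SI base units: kg * m^2 / (A * s^2)

Checking each option against kg * m^2 / (A * s^2):
  A. V·s: ✓ matches
  B. T·m²: ✓ matches
  C. V: ✗ does not match
  D. A·m²: ✗ does not match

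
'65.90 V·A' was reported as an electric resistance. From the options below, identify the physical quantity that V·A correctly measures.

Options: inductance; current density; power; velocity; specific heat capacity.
power

electric resistance should have units dimensionally equivalent to kg * m^2 / (A^2 * s^3) (e.g. Ω).
The given unit 'V·A' reduces to kg * m^2 / s^3. Of the listed options, that is the dimensionality of power.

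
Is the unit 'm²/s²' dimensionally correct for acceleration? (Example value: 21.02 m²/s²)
No

acceleration has SI base units: m / s^2
m²/s² does NOT reduce to m / s^2; a valid unit for acceleration would be e.g. m/s².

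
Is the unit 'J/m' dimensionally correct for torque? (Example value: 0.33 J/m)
No

torque has SI base units: kg * m^2 / s^2
J/m does NOT reduce to kg * m^2 / s^2; a valid unit for torque would be e.g. N·m.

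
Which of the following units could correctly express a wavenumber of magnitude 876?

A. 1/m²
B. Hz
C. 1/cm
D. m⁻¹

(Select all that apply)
C, D

wavenumber has SI base units: 1 / m

Checking each option against 1 / m:
  A. 1/m²: ✗ does not match
  B. Hz: ✗ does not match
  C. 1/cm: ✓ matches
  D. m⁻¹: ✓ matches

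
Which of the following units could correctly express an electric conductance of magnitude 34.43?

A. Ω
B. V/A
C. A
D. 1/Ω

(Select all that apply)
D

electric conductance has SI base units: A^2 * s^3 / (kg * m^2)

Checking each option against A^2 * s^3 / (kg * m^2):
  A. Ω: ✗ does not match
  B. V/A: ✗ does not match
  C. A: ✗ does not match
  D. 1/Ω: ✓ matches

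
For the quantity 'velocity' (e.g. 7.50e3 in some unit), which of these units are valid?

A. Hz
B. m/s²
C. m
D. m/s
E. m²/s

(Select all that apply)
D

velocity has SI base units: m / s

Checking each option against m / s:
  A. Hz: ✗ does not match
  B. m/s²: ✗ does not match
  C. m: ✗ does not match
  D. m/s: ✓ matches
  E. m²/s: ✗ does not match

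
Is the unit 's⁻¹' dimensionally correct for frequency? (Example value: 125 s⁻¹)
Yes

frequency has SI base units: 1 / s
s⁻¹ reduces to the same SI base units, so it is a valid unit for frequency.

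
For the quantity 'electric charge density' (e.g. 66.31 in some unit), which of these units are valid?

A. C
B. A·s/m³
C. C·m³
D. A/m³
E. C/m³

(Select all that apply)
B, E

electric charge density has SI base units: A * s / m^3

Checking each option against A * s / m^3:
  A. C: ✗ does not match
  B. A·s/m³: ✓ matches
  C. C·m³: ✗ does not match
  D. A/m³: ✗ does not match
  E. C/m³: ✓ matches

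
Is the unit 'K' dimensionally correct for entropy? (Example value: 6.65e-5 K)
No

entropy has SI base units: kg * m^2 / (s^2 * K)
K does NOT reduce to kg * m^2 / (s^2 * K); a valid unit for entropy would be e.g. J/K.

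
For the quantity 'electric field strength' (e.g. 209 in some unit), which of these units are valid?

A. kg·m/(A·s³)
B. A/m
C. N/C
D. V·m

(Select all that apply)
A, C

electric field strength has SI base units: kg * m / (A * s^3)

Checking each option against kg * m / (A * s^3):
  A. kg·m/(A·s³): ✓ matches
  B. A/m: ✗ does not match
  C. N/C: ✓ matches
  D. V·m: ✗ does not match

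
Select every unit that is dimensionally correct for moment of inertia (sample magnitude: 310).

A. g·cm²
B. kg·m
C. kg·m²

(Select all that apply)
A, C

moment of inertia has SI base units: kg * m^2

Checking each option against kg * m^2:
  A. g·cm²: ✓ matches
  B. kg·m: ✗ does not match
  C. kg·m²: ✓ matches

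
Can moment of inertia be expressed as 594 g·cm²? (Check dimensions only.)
Yes

moment of inertia has SI base units: kg * m^2
g·cm² reduces to the same SI base units, so it is a valid unit for moment of inertia.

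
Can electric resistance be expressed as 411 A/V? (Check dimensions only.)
No

electric resistance has SI base units: kg * m^2 / (A^2 * s^3)
A/V does NOT reduce to kg * m^2 / (A^2 * s^3); a valid unit for electric resistance would be e.g. Ω.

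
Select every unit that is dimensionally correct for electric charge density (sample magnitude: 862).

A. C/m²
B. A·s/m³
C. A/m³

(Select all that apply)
B

electric charge density has SI base units: A * s / m^3

Checking each option against A * s / m^3:
  A. C/m²: ✗ does not match
  B. A·s/m³: ✓ matches
  C. A/m³: ✗ does not match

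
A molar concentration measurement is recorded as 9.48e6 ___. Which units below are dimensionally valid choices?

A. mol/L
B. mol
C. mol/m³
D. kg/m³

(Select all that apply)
A, C

molar concentration has SI base units: mol / m^3

Checking each option against mol / m^3:
  A. mol/L: ✓ matches
  B. mol: ✗ does not match
  C. mol/m³: ✓ matches
  D. kg/m³: ✗ does not match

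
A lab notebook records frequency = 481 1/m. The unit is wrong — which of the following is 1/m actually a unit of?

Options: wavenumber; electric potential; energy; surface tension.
wavenumber

frequency should have units dimensionally equivalent to 1 / s (e.g. Hz).
The given unit '1/m' reduces to 1 / m. Of the listed options, that is the dimensionality of wavenumber.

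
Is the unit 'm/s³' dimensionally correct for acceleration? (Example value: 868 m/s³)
No

acceleration has SI base units: m / s^2
m/s³ does NOT reduce to m / s^2; a valid unit for acceleration would be e.g. m/s².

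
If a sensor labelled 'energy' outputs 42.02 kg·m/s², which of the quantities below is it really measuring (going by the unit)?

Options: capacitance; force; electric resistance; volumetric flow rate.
force

energy should have units dimensionally equivalent to kg * m^2 / s^2 (e.g. J).
The given unit 'kg·m/s²' reduces to kg * m / s^2. Of the listed options, that is the dimensionality of force.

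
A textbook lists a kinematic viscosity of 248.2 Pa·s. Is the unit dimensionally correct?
No

kinematic viscosity has SI base units: m^2 / s
Pa·s does NOT reduce to m^2 / s; a valid unit for kinematic viscosity would be e.g. m²/s.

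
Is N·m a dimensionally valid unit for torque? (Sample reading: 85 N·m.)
Yes

torque has SI base units: kg * m^2 / s^2
N·m reduces to the same SI base units, so it is a valid unit for torque.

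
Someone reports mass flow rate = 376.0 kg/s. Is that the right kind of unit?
Yes

mass flow rate has SI base units: kg / s
kg/s reduces to the same SI base units, so it is a valid unit for mass flow rate.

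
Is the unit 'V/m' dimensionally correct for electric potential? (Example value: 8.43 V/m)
No

electric potential has SI base units: kg * m^2 / (A * s^3)
V/m does NOT reduce to kg * m^2 / (A * s^3); a valid unit for electric potential would be e.g. V.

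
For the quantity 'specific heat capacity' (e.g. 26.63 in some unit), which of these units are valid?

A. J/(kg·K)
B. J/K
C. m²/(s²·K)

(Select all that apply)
A, C

specific heat capacity has SI base units: m^2 / (s^2 * K)

Checking each option against m^2 / (s^2 * K):
  A. J/(kg·K): ✓ matches
  B. J/K: ✗ does not match
  C. m²/(s²·K): ✓ matches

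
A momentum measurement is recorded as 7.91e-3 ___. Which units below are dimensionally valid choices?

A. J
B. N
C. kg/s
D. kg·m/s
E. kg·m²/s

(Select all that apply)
D

momentum has SI base units: kg * m / s

Checking each option against kg * m / s:
  A. J: ✗ does not match
  B. N: ✗ does not match
  C. kg/s: ✗ does not match
  D. kg·m/s: ✓ matches
  E. kg·m²/s: ✗ does not match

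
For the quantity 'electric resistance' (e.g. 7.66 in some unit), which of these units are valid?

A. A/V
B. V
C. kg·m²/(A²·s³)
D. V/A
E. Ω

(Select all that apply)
C, D, E

electric resistance has SI base units: kg * m^2 / (A^2 * s^3)

Checking each option against kg * m^2 / (A^2 * s^3):
  A. A/V: ✗ does not match
  B. V: ✗ does not match
  C. kg·m²/(A²·s³): ✓ matches
  D. V/A: ✓ matches
  E. Ω: ✓ matches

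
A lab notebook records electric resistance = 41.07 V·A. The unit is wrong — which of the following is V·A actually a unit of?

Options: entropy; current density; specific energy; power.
power

electric resistance should have units dimensionally equivalent to kg * m^2 / (A^2 * s^3) (e.g. Ω).
The given unit 'V·A' reduces to kg * m^2 / s^3. Of the listed options, that is the dimensionality of power.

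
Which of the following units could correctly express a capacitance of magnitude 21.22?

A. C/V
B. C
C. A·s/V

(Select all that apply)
A, C

capacitance has SI base units: A^2 * s^4 / (kg * m^2)

Checking each option against A^2 * s^4 / (kg * m^2):
  A. C/V: ✓ matches
  B. C: ✗ does not match
  C. A·s/V: ✓ matches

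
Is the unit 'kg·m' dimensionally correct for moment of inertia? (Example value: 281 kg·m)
No

moment of inertia has SI base units: kg * m^2
kg·m does NOT reduce to kg * m^2; a valid unit for moment of inertia would be e.g. kg·m².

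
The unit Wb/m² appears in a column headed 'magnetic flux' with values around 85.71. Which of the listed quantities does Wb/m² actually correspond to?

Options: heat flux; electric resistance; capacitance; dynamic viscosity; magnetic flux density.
magnetic flux density

magnetic flux should have units dimensionally equivalent to kg * m^2 / (A * s^2) (e.g. Wb).
The given unit 'Wb/m²' reduces to kg / (A * s^2). Of the listed options, that is the dimensionality of magnetic flux density.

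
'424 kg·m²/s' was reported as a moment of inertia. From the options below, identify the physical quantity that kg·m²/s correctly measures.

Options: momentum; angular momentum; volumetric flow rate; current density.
angular momentum

moment of inertia should have units dimensionally equivalent to kg * m^2 (e.g. kg·m²).
The given unit 'kg·m²/s' reduces to kg * m^2 / s. Of the listed options, that is the dimensionality of angular momentum.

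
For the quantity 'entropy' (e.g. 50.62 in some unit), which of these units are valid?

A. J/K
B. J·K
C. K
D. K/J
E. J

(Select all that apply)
A

entropy has SI base units: kg * m^2 / (s^2 * K)

Checking each option against kg * m^2 / (s^2 * K):
  A. J/K: ✓ matches
  B. J·K: ✗ does not match
  C. K: ✗ does not match
  D. K/J: ✗ does not match
  E. J: ✗ does not match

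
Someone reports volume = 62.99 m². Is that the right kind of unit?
No

volume has SI base units: m^3
m² does NOT reduce to m^3; a valid unit for volume would be e.g. m³.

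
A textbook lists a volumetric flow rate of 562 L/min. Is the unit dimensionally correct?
Yes

volumetric flow rate has SI base units: m^3 / s
L/min reduces to the same SI base units, so it is a valid unit for volumetric flow rate.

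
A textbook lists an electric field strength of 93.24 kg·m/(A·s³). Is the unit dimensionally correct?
Yes

electric field strength has SI base units: kg * m / (A * s^3)
kg·m/(A·s³) reduces to the same SI base units, so it is a valid unit for electric field strength.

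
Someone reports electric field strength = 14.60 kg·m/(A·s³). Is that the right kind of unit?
Yes

electric field strength has SI base units: kg * m / (A * s^3)
kg·m/(A·s³) reduces to the same SI base units, so it is a valid unit for electric field strength.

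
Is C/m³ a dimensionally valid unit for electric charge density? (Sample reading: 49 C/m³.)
Yes

electric charge density has SI base units: A * s / m^3
C/m³ reduces to the same SI base units, so it is a valid unit for electric charge density.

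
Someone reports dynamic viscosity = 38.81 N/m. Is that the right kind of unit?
No

dynamic viscosity has SI base units: kg / (m * s)
N/m does NOT reduce to kg / (m * s); a valid unit for dynamic viscosity would be e.g. Pa·s.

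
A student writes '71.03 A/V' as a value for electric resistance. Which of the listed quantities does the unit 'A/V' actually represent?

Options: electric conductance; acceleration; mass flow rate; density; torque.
electric conductance

electric resistance should have units dimensionally equivalent to kg * m^2 / (A^2 * s^3) (e.g. Ω).
The given unit 'A/V' reduces to A^2 * s^3 / (kg * m^2). Of the listed options, that is the dimensionality of electric conductance.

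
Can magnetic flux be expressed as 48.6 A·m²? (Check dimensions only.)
No

magnetic flux has SI base units: kg * m^2 / (A * s^2)
A·m² does NOT reduce to kg * m^2 / (A * s^2); a valid unit for magnetic flux would be e.g. Wb.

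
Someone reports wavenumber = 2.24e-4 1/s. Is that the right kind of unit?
No

wavenumber has SI base units: 1 / m
1/s does NOT reduce to 1 / m; a valid unit for wavenumber would be e.g. 1/m.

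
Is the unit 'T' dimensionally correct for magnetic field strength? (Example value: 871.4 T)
No

magnetic field strength has SI base units: A / m
T does NOT reduce to A / m; a valid unit for magnetic field strength would be e.g. A/m.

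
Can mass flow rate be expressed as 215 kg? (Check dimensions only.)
No

mass flow rate has SI base units: kg / s
kg does NOT reduce to kg / s; a valid unit for mass flow rate would be e.g. kg/s.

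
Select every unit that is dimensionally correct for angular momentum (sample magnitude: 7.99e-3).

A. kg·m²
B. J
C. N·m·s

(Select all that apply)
C

angular momentum has SI base units: kg * m^2 / s

Checking each option against kg * m^2 / s:
  A. kg·m²: ✗ does not match
  B. J: ✗ does not match
  C. N·m·s: ✓ matches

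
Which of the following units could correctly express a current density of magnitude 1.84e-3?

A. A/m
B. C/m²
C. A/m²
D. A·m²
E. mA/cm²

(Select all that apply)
C, E

current density has SI base units: A / m^2

Checking each option against A / m^2:
  A. A/m: ✗ does not match
  B. C/m²: ✗ does not match
  C. A/m²: ✓ matches
  D. A·m²: ✗ does not match
  E. mA/cm²: ✓ matches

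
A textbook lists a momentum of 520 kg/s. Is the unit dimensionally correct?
No

momentum has SI base units: kg * m / s
kg/s does NOT reduce to kg * m / s; a valid unit for momentum would be e.g. kg·m/s.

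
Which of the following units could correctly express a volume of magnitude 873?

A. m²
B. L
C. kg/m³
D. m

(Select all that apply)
B

volume has SI base units: m^3

Checking each option against m^3:
  A. m²: ✗ does not match
  B. L: ✓ matches
  C. kg/m³: ✗ does not match
  D. m: ✗ does not match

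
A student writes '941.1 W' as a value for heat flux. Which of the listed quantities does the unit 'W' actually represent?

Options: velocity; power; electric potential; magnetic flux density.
power

heat flux should have units dimensionally equivalent to kg / s^3 (e.g. W/m²).
The given unit 'W' reduces to kg * m^2 / s^3. Of the listed options, that is the dimensionality of power.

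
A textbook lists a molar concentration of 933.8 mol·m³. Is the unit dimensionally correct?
No

molar concentration has SI base units: mol / m^3
mol·m³ does NOT reduce to mol / m^3; a valid unit for molar concentration would be e.g. mol/m³.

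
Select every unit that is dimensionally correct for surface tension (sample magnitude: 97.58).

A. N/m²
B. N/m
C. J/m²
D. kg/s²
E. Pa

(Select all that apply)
B, C, D

surface tension has SI base units: kg / s^2

Checking each option against kg / s^2:
  A. N/m²: ✗ does not match
  B. N/m: ✓ matches
  C. J/m²: ✓ matches
  D. kg/s²: ✓ matches
  E. Pa: ✗ does not match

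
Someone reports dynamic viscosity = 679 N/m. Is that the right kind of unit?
No

dynamic viscosity has SI base units: kg / (m * s)
N/m does NOT reduce to kg / (m * s); a valid unit for dynamic viscosity would be e.g. Pa·s.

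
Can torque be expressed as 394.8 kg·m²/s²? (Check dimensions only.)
Yes

torque has SI base units: kg * m^2 / s^2
kg·m²/s² reduces to the same SI base units, so it is a valid unit for torque.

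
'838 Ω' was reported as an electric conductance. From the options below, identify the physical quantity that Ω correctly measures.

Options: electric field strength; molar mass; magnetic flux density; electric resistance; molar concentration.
electric resistance

electric conductance should have units dimensionally equivalent to A^2 * s^3 / (kg * m^2) (e.g. S).
The given unit 'Ω' reduces to kg * m^2 / (A^2 * s^3). Of the listed options, that is the dimensionality of electric resistance.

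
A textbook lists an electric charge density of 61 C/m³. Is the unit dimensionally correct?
Yes

electric charge density has SI base units: A * s / m^3
C/m³ reduces to the same SI base units, so it is a valid unit for electric charge density.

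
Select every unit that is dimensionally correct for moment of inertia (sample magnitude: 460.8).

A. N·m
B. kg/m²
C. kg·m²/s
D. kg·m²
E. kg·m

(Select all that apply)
D

moment of inertia has SI base units: kg * m^2

Checking each option against kg * m^2:
  A. N·m: ✗ does not match
  B. kg/m²: ✗ does not match
  C. kg·m²/s: ✗ does not match
  D. kg·m²: ✓ matches
  E. kg·m: ✗ does not match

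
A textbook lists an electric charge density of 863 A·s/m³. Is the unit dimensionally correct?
Yes

electric charge density has SI base units: A * s / m^3
A·s/m³ reduces to the same SI base units, so it is a valid unit for electric charge density.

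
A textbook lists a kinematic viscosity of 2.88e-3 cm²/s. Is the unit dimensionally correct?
Yes

kinematic viscosity has SI base units: m^2 / s
cm²/s reduces to the same SI base units, so it is a valid unit for kinematic viscosity.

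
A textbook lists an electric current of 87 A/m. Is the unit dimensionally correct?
No

electric current has SI base units: A
A/m does NOT reduce to A; a valid unit for electric current would be e.g. A.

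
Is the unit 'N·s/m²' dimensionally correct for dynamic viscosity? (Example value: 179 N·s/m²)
Yes

dynamic viscosity has SI base units: kg / (m * s)
N·s/m² reduces to the same SI base units, so it is a valid unit for dynamic viscosity.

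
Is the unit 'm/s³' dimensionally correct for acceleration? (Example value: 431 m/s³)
No

acceleration has SI base units: m / s^2
m/s³ does NOT reduce to m / s^2; a valid unit for acceleration would be e.g. m/s².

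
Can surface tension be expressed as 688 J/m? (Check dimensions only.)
No

surface tension has SI base units: kg / s^2
J/m does NOT reduce to kg / s^2; a valid unit for surface tension would be e.g. N/m.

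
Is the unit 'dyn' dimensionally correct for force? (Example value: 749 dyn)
Yes

force has SI base units: kg * m / s^2
dyn reduces to the same SI base units, so it is a valid unit for force.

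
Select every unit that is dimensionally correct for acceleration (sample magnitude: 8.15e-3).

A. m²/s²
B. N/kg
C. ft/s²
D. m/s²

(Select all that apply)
B, C, D

acceleration has SI base units: m / s^2

Checking each option against m / s^2:
  A. m²/s²: ✗ does not match
  B. N/kg: ✓ matches
  C. ft/s²: ✓ matches
  D. m/s²: ✓ matches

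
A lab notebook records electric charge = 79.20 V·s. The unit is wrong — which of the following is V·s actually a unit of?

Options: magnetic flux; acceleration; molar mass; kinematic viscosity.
magnetic flux

electric charge should have units dimensionally equivalent to A * s (e.g. C).
The given unit 'V·s' reduces to kg * m^2 / (A * s^2). Of the listed options, that is the dimensionality of magnetic flux.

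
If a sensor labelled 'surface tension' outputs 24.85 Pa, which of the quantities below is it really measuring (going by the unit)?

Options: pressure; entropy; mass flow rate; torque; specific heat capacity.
pressure

surface tension should have units dimensionally equivalent to kg / s^2 (e.g. N/m).
The given unit 'Pa' reduces to kg / (m * s^2). Of the listed options, that is the dimensionality of pressure.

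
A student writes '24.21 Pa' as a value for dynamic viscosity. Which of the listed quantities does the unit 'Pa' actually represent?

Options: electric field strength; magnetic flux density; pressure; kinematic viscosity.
pressure

dynamic viscosity should have units dimensionally equivalent to kg / (m * s) (e.g. Pa·s).
The given unit 'Pa' reduces to kg / (m * s^2). Of the listed options, that is the dimensionality of pressure.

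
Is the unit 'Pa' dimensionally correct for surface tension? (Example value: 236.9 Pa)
No

surface tension has SI base units: kg / s^2
Pa does NOT reduce to kg / s^2; a valid unit for surface tension would be e.g. N/m.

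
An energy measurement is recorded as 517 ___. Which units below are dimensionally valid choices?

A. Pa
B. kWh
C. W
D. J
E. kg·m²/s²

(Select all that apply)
B, D, E

energy has SI base units: kg * m^2 / s^2

Checking each option against kg * m^2 / s^2:
  A. Pa: ✗ does not match
  B. kWh: ✓ matches
  C. W: ✗ does not match
  D. J: ✓ matches
  E. kg·m²/s²: ✓ matches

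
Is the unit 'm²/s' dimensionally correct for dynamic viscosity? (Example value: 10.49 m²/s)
No

dynamic viscosity has SI base units: kg / (m * s)
m²/s does NOT reduce to kg / (m * s); a valid unit for dynamic viscosity would be e.g. Pa·s.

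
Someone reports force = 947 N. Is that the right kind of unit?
Yes

force has SI base units: kg * m / s^2
N reduces to the same SI base units, so it is a valid unit for force.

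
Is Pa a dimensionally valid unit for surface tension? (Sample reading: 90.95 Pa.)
No

surface tension has SI base units: kg / s^2
Pa does NOT reduce to kg / s^2; a valid unit for surface tension would be e.g. N/m.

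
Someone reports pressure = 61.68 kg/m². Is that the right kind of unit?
No

pressure has SI base units: kg / (m * s^2)
kg/m² does NOT reduce to kg / (m * s^2); a valid unit for pressure would be e.g. Pa.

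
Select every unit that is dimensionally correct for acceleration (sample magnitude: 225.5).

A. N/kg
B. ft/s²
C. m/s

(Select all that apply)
A, B

acceleration has SI base units: m / s^2

Checking each option against m / s^2:
  A. N/kg: ✓ matches
  B. ft/s²: ✓ matches
  C. m/s: ✗ does not match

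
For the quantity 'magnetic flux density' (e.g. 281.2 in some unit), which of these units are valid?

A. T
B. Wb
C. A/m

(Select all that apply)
A

magnetic flux density has SI base units: kg / (A * s^2)

Checking each option against kg / (A * s^2):
  A. T: ✓ matches
  B. Wb: ✗ does not match
  C. A/m: ✗ does not match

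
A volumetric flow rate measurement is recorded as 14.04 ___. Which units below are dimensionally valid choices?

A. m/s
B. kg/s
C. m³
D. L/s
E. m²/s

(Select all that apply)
D

volumetric flow rate has SI base units: m^3 / s

Checking each option against m^3 / s:
  A. m/s: ✗ does not match
  B. kg/s: ✗ does not match
  C. m³: ✗ does not match
  D. L/s: ✓ matches
  E. m²/s: ✗ does not match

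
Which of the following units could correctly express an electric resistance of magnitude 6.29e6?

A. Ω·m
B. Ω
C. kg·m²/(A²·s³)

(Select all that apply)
B, C

electric resistance has SI base units: kg * m^2 / (A^2 * s^3)

Checking each option against kg * m^2 / (A^2 * s^3):
  A. Ω·m: ✗ does not match
  B. Ω: ✓ matches
  C. kg·m²/(A²·s³): ✓ matches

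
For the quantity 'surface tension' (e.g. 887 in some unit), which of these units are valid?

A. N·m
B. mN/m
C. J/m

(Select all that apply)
B

surface tension has SI base units: kg / s^2

Checking each option against kg / s^2:
  A. N·m: ✗ does not match
  B. mN/m: ✓ matches
  C. J/m: ✗ does not match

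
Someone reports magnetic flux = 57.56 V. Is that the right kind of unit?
No

magnetic flux has SI base units: kg * m^2 / (A * s^2)
V does NOT reduce to kg * m^2 / (A * s^2); a valid unit for magnetic flux would be e.g. Wb.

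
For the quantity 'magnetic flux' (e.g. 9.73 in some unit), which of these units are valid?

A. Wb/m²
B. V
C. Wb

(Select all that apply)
C

magnetic flux has SI base units: kg * m^2 / (A * s^2)

Checking each option against kg * m^2 / (A * s^2):
  A. Wb/m²: ✗ does not match
  B. V: ✗ does not match
  C. Wb: ✓ matches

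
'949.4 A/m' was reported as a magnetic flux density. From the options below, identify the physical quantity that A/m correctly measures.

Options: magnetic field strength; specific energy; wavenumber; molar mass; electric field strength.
magnetic field strength

magnetic flux density should have units dimensionally equivalent to kg / (A * s^2) (e.g. T).
The given unit 'A/m' reduces to A / m. Of the listed options, that is the dimensionality of magnetic field strength.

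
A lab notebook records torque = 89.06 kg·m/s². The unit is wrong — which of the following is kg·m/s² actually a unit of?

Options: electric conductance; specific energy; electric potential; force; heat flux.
force

torque should have units dimensionally equivalent to kg * m^2 / s^2 (e.g. N·m).
The given unit 'kg·m/s²' reduces to kg * m / s^2. Of the listed options, that is the dimensionality of force.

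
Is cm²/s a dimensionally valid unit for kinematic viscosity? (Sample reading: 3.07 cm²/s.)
Yes

kinematic viscosity has SI base units: m^2 / s
cm²/s reduces to the same SI base units, so it is a valid unit for kinematic viscosity.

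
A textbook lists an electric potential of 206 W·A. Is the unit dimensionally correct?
No

electric potential has SI base units: kg * m^2 / (A * s^3)
W·A does NOT reduce to kg * m^2 / (A * s^3); a valid unit for electric potential would be e.g. V.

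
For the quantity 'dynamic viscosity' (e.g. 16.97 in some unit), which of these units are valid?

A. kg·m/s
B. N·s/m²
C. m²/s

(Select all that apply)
B

dynamic viscosity has SI base units: kg / (m * s)

Checking each option against kg / (m * s):
  A. kg·m/s: ✗ does not match
  B. N·s/m²: ✓ matches
  C. m²/s: ✗ does not match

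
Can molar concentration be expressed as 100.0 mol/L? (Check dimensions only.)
Yes

molar concentration has SI base units: mol / m^3
mol/L reduces to the same SI base units, so it is a valid unit for molar concentration.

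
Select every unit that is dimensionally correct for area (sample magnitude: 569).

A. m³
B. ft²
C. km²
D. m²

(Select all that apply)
B, C, D

area has SI base units: m^2

Checking each option against m^2:
  A. m³: ✗ does not match
  B. ft²: ✓ matches
  C. km²: ✓ matches
  D. m²: ✓ matches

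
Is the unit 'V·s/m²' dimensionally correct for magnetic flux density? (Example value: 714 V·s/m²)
Yes

magnetic flux density has SI base units: kg / (A * s^2)
V·s/m² reduces to the same SI base units, so it is a valid unit for magnetic flux density.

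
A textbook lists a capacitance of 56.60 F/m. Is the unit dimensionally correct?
No

capacitance has SI base units: A^2 * s^4 / (kg * m^2)
F/m does NOT reduce to A^2 * s^4 / (kg * m^2); a valid unit for capacitance would be e.g. F.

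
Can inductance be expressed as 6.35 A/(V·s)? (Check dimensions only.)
No

inductance has SI base units: kg * m^2 / (A^2 * s^2)
A/(V·s) does NOT reduce to kg * m^2 / (A^2 * s^2); a valid unit for inductance would be e.g. H.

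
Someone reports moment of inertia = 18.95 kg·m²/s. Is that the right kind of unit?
No

moment of inertia has SI base units: kg * m^2
kg·m²/s does NOT reduce to kg * m^2; a valid unit for moment of inertia would be e.g. kg·m².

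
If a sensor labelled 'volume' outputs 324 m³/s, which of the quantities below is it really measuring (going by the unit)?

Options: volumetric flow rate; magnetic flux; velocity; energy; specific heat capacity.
volumetric flow rate

volume should have units dimensionally equivalent to m^3 (e.g. m³).
The given unit 'm³/s' reduces to m^3 / s. Of the listed options, that is the dimensionality of volumetric flow rate.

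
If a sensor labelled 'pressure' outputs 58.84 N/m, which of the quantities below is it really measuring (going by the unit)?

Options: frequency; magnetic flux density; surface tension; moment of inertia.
surface tension

pressure should have units dimensionally equivalent to kg / (m * s^2) (e.g. Pa).
The given unit 'N/m' reduces to kg / s^2. Of the listed options, that is the dimensionality of surface tension.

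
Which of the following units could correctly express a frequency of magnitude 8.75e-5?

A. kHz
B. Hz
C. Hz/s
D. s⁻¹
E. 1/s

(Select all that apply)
A, B, D, E

frequency has SI base units: 1 / s

Checking each option against 1 / s:
  A. kHz: ✓ matches
  B. Hz: ✓ matches
  C. Hz/s: ✗ does not match
  D. s⁻¹: ✓ matches
  E. 1/s: ✓ matches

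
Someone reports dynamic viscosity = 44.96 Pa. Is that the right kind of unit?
No

dynamic viscosity has SI base units: kg / (m * s)
Pa does NOT reduce to kg / (m * s); a valid unit for dynamic viscosity would be e.g. Pa·s.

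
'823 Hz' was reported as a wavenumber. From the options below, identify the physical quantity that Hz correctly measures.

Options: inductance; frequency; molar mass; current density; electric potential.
frequency

wavenumber should have units dimensionally equivalent to 1 / m (e.g. 1/m).
The given unit 'Hz' reduces to 1 / s. Of the listed options, that is the dimensionality of frequency.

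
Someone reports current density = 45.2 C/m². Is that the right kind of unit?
No

current density has SI base units: A / m^2
C/m² does NOT reduce to A / m^2; a valid unit for current density would be e.g. A/m².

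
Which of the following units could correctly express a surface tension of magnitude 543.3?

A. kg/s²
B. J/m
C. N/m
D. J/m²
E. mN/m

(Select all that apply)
A, C, D, E

surface tension has SI base units: kg / s^2

Checking each option against kg / s^2:
  A. kg/s²: ✓ matches
  B. J/m: ✗ does not match
  C. N/m: ✓ matches
  D. J/m²: ✓ matches
  E. mN/m: ✓ matches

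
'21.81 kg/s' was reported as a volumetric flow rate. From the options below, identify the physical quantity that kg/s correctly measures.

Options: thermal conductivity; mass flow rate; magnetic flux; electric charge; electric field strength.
mass flow rate

volumetric flow rate should have units dimensionally equivalent to m^3 / s (e.g. m³/s).
The given unit 'kg/s' reduces to kg / s. Of the listed options, that is the dimensionality of mass flow rate.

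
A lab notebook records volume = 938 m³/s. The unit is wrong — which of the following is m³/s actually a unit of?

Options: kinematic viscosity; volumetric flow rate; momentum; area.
volumetric flow rate

volume should have units dimensionally equivalent to m^3 (e.g. m³).
The given unit 'm³/s' reduces to m^3 / s. Of the listed options, that is the dimensionality of volumetric flow rate.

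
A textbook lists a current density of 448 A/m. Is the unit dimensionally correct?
No

current density has SI base units: A / m^2
A/m does NOT reduce to A / m^2; a valid unit for current density would be e.g. A/m².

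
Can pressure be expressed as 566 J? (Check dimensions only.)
No

pressure has SI base units: kg / (m * s^2)
J does NOT reduce to kg / (m * s^2); a valid unit for pressure would be e.g. Pa.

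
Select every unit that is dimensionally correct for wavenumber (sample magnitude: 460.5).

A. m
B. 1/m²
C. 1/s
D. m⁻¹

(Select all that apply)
D

wavenumber has SI base units: 1 / m

Checking each option against 1 / m:
  A. m: ✗ does not match
  B. 1/m²: ✗ does not match
  C. 1/s: ✗ does not match
  D. m⁻¹: ✓ matches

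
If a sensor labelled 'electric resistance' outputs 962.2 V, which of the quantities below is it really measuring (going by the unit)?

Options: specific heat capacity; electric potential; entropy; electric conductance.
electric potential

electric resistance should have units dimensionally equivalent to kg * m^2 / (A^2 * s^3) (e.g. Ω).
The given unit 'V' reduces to kg * m^2 / (A * s^3). Of the listed options, that is the dimensionality of electric potential.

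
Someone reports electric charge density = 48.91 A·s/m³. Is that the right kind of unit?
Yes

electric charge density has SI base units: A * s / m^3
A·s/m³ reduces to the same SI base units, so it is a valid unit for electric charge density.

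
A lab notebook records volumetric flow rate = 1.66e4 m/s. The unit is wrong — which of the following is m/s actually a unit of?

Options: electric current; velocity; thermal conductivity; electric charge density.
velocity

volumetric flow rate should have units dimensionally equivalent to m^3 / s (e.g. m³/s).
The given unit 'm/s' reduces to m / s. Of the listed options, that is the dimensionality of velocity.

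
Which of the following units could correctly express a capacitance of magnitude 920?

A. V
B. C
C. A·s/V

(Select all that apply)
C

capacitance has SI base units: A^2 * s^4 / (kg * m^2)

Checking each option against A^2 * s^4 / (kg * m^2):
  A. V: ✗ does not match
  B. C: ✗ does not match
  C. A·s/V: ✓ matches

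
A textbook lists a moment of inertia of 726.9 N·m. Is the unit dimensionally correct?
No

moment of inertia has SI base units: kg * m^2
N·m does NOT reduce to kg * m^2; a valid unit for moment of inertia would be e.g. kg·m².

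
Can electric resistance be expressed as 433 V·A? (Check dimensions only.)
No

electric resistance has SI base units: kg * m^2 / (A^2 * s^3)
V·A does NOT reduce to kg * m^2 / (A^2 * s^3); a valid unit for electric resistance would be e.g. Ω.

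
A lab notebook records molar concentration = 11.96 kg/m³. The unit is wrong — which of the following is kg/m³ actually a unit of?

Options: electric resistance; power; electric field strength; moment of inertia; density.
density

molar concentration should have units dimensionally equivalent to mol / m^3 (e.g. mol/m³).
The given unit 'kg/m³' reduces to kg / m^3. Of the listed options, that is the dimensionality of density.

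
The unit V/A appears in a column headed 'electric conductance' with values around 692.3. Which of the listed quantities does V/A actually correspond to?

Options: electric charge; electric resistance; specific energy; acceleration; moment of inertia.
electric resistance

electric conductance should have units dimensionally equivalent to A^2 * s^3 / (kg * m^2) (e.g. S).
The given unit 'V/A' reduces to kg * m^2 / (A^2 * s^3). Of the listed options, that is the dimensionality of electric resistance.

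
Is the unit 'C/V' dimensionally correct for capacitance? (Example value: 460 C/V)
Yes

capacitance has SI base units: A^2 * s^4 / (kg * m^2)
C/V reduces to the same SI base units, so it is a valid unit for capacitance.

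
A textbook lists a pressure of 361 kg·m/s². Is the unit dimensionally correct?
No

pressure has SI base units: kg / (m * s^2)
kg·m/s² does NOT reduce to kg / (m * s^2); a valid unit for pressure would be e.g. Pa.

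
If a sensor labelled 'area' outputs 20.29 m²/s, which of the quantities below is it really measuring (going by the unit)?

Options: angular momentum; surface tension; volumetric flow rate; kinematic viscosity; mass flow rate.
kinematic viscosity

area should have units dimensionally equivalent to m^2 (e.g. m²).
The given unit 'm²/s' reduces to m^2 / s. Of the listed options, that is the dimensionality of kinematic viscosity.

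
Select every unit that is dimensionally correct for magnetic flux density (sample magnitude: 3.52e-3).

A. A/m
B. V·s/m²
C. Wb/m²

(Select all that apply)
B, C

magnetic flux density has SI base units: kg / (A * s^2)

Checking each option against kg / (A * s^2):
  A. A/m: ✗ does not match
  B. V·s/m²: ✓ matches
  C. Wb/m²: ✓ matches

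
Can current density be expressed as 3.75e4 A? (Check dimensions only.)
No

current density has SI base units: A / m^2
A does NOT reduce to A / m^2; a valid unit for current density would be e.g. A/m².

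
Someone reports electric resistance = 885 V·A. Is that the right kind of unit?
No

electric resistance has SI base units: kg * m^2 / (A^2 * s^3)
V·A does NOT reduce to kg * m^2 / (A^2 * s^3); a valid unit for electric resistance would be e.g. Ω.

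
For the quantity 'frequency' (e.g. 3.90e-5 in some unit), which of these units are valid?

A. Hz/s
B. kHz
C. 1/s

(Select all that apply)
B, C

frequency has SI base units: 1 / s

Checking each option against 1 / s:
  A. Hz/s: ✗ does not match
  B. kHz: ✓ matches
  C. 1/s: ✓ matches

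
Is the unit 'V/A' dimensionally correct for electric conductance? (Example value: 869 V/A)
No

electric conductance has SI base units: A^2 * s^3 / (kg * m^2)
V/A does NOT reduce to A^2 * s^3 / (kg * m^2); a valid unit for electric conductance would be e.g. S.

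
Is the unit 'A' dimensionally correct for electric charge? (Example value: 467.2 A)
No

electric charge has SI base units: A * s
A does NOT reduce to A * s; a valid unit for electric charge would be e.g. C.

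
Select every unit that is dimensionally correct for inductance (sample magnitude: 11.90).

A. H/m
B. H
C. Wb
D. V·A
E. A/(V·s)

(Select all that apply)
B

inductance has SI base units: kg * m^2 / (A^2 * s^2)

Checking each option against kg * m^2 / (A^2 * s^2):
  A. H/m: ✗ does not match
  B. H: ✓ matches
  C. Wb: ✗ does not match
  D. V·A: ✗ does not match
  E. A/(V·s): ✗ does not match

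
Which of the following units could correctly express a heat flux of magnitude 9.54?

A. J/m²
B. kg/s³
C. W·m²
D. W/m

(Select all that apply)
B

heat flux has SI base units: kg / s^3

Checking each option against kg / s^3:
  A. J/m²: ✗ does not match
  B. kg/s³: ✓ matches
  C. W·m²: ✗ does not match
  D. W/m: ✗ does not match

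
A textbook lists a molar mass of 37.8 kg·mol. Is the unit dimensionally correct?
No

molar mass has SI base units: kg / mol
kg·mol does NOT reduce to kg / mol; a valid unit for molar mass would be e.g. kg/mol.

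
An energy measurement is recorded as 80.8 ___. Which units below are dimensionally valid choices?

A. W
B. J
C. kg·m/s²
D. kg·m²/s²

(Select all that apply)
B, D

energy has SI base units: kg * m^2 / s^2

Checking each option against kg * m^2 / s^2:
  A. W: ✗ does not match
  B. J: ✓ matches
  C. kg·m/s²: ✗ does not match
  D. kg·m²/s²: ✓ matches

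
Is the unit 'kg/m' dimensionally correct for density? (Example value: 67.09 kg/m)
No

density has SI base units: kg / m^3
kg/m does NOT reduce to kg / m^3; a valid unit for density would be e.g. kg/m³.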